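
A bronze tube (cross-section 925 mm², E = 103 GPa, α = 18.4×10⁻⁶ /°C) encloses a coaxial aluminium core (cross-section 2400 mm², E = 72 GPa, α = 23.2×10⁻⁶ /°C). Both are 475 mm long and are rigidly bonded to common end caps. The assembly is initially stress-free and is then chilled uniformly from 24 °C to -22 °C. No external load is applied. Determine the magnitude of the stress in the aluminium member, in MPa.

σ ≈ 5.65 MPa (tensile)

The aluminium has the larger α, so on cooling it would change length more than the bronze if both were free. The rigid plates force a common final length, so the aluminium is put into tension and the bronze into compression, with equal and opposite forces P (no external load).
Equating the net (thermal + elastic) strains gives |α₁ − α₂|·ΔT = P·[1/(A₁E₁) + 1/(A₂E₂)].
|α₁ − α₂|·ΔT = 4.8×10⁻⁶ × 46 = 0.0002208.
1/(A₁E₁) + 1/(A₂E₂) = 1/(925×103×10³) + 1/(2400×72×10³) = 1.628×10⁻⁸ N⁻¹.
So P = 0.0002208 / 1.628×10⁻⁸ = 13.56 kN.
σ_{aluminium} = P/A₂ = 13560/2400 = 5.65 MPa, tensile.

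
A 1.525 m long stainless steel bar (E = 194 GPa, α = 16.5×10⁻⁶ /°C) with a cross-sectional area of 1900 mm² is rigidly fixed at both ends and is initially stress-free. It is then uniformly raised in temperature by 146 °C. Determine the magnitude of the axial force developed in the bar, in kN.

P ≈ 888 kN (compressive)

With zero net strain, σ = E·αΔT = 194 GPa × 16.5×10⁻⁶ × 146 = 467.3 MPa.
P = AEαΔT = 1900 × 194×10³ × 16.5×10⁻⁶ × 146 = 888 kN (compressive).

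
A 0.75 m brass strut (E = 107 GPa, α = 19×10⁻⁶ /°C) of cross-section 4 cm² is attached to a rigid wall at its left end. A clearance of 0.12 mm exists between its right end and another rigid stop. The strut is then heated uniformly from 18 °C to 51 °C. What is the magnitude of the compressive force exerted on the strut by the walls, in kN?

P ≈ 20 kN

Free thermal elongation = αΔT L = 19×10⁻⁶ × 33 × 750 = 0.4702 mm.
The gap closes (δ_free > 0.12 mm) and the wall then resists a further 0.4702 − 0.12 = 0.3502 mm of expansion.
Compatibility: PL/(AE) = 0.3502 mm, so σ = P/A = E × (0.3502/750) = 49.97 MPa.
Force on the wall = σA = 49.97 × 400 mm² = 19.99 kN.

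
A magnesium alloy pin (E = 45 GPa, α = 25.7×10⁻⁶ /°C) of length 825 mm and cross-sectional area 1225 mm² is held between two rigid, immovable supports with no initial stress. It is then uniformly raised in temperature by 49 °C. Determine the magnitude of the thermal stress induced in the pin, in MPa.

With length fixed, the mechanical strain must cancel the thermal strain αΔT = 25.7×10⁻⁶ × 49 = 1259.3×10⁻⁶.
Hence σ = E·αΔT = 45×10³ × 1259.3×10⁻⁶ = 56.67 MPa, compressive.

σ ≈ 56.7 MPa (compressive)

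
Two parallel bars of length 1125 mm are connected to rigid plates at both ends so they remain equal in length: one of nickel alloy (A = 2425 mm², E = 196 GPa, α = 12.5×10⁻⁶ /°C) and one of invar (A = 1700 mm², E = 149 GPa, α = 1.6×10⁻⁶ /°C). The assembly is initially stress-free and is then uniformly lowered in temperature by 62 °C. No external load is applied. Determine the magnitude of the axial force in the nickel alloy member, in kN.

P ≈ 112 kN (tensile in the nickel alloy)

Both members must finish at the same length. With the larger α, the nickel alloy tends to over-contract; the plates restrain it, putting the nickel alloy in tension and the invar in compression. With no external load the two internal forces are equal and opposite, magnitude P.
Compatibility of the two members (thermal + elastic change equal): (α₁ − α₂)ΔT = P·[1/(A₁E₁) + 1/(A₂E₂)].
|α₁ − α₂|·ΔT = 10.9×10⁻⁶ × 62 = 0.0006758.
1/(A₁E₁) + 1/(A₂E₂) = 1/(2425×196×10³) + 1/(1700×149×10³) = 6.052×10⁻⁹ N⁻¹.
P = 0.0006758 / 6.052×10⁻⁹ = 111700 N = 111.7 kN.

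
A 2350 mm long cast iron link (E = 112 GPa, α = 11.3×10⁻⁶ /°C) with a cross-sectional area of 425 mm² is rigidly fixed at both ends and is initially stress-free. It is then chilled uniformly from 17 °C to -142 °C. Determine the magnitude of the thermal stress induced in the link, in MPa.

σ ≈ 201 MPa (tensile)

With length fixed, the mechanical strain must cancel the thermal strain αΔT = 11.3×10⁻⁶ × 159 = 1796.7×10⁻⁶.
Hence σ = E·αΔT = 112×10³ × 1796.7×10⁻⁶ = 201.2 MPa, tensile.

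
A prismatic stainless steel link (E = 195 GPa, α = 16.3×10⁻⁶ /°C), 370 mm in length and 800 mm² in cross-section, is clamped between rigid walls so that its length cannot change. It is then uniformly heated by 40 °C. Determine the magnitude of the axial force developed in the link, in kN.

Full restraint means ε = 0, so the stress is σ = EαΔT = 195×10³ × 16.3×10⁻⁶ × 40 = 127.1 MPa.
Then P = σA = 127.1 × 800 mm² = 101.7 kN, compressive.

P ≈ 102 kN (compressive)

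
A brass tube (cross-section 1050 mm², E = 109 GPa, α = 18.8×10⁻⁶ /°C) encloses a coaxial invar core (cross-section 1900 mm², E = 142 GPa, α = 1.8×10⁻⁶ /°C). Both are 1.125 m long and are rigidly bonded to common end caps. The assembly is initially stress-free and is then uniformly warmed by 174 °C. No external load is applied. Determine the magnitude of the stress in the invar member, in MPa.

The brass has the larger α, so on heating it would change length more than the invar if both were free. The rigid plates force a common final length, so the brass is put into compression and the invar into tension, with equal and opposite forces P (no external load).
Compatibility of the two members (thermal + elastic change equal): (α₁ − α₂)ΔT = P·[1/(A₁E₁) + 1/(A₂E₂)].
|α₁ − α₂|·ΔT = 17×10⁻⁶ × 174 = 0.002958.
1/(A₁E₁) + 1/(A₂E₂) = 1/(1050×109×10³) + 1/(1900×142×10³) = 1.244×10⁻⁸ N⁻¹.
So P = 0.002958 / 1.244×10⁻⁸ = 237.7 kN.
σ_{invar} = P/A₂ = 237700/1900 = 125.1 MPa, tensile.

σ ≈ 125 MPa (tensile)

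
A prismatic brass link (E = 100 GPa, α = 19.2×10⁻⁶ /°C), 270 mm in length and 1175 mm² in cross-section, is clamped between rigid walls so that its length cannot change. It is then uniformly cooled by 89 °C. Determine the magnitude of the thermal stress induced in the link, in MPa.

Because both ends are immovable the net strain is zero, and the suppressed thermal strain is αΔT = 19.2×10⁻⁶ × 89 = 1708.8×10⁻⁶.
σ = EαΔT = 100×10³ × 19.2×10⁻⁶ × 89 = 170.9 MPa (tensile; the link is trying to contract).

σ ≈ 171 MPa (tensile)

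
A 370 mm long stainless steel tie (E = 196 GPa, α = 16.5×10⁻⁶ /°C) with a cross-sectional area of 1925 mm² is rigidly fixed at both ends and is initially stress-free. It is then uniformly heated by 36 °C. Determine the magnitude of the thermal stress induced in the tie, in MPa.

σ ≈ 116 MPa (compressive)

Because both ends are immovable the net strain is zero, and the suppressed thermal strain is αΔT = 16.5×10⁻⁶ × 36 = 594×10⁻⁶.
Hence σ = E·αΔT = 196×10³ × 594×10⁻⁶ = 116.4 MPa, compressive.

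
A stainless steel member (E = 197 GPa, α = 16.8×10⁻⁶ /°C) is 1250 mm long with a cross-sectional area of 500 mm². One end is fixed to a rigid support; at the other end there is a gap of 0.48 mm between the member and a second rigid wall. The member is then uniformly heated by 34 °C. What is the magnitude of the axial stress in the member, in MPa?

If the wall were absent the member would grow by αΔT L = 16.8×10⁻⁶ × 34 × 1250 = 0.714 mm.
The gap closes (δ_free > 0.48 mm) and the wall then resists a further 0.714 − 0.48 = 0.234 mm of expansion.
That suppressed elongation corresponds to σ = E·Δ/L = 197×10³ × 0.234/1250 = 36.88 MPa.

σ ≈ 36.9 MPa (compressive)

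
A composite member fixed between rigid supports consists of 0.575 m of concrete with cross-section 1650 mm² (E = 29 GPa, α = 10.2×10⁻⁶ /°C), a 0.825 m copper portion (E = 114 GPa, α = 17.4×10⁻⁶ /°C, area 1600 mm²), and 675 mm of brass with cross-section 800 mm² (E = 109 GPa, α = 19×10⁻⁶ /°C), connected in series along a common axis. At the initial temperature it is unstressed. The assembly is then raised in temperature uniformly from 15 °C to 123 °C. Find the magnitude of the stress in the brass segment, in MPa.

Free thermal expansion of the whole bar: Σ αᵢΔT Lᵢ = 10.2×10⁻⁶×108×575 + 17.4×10⁻⁶×108×825 + 19×10⁻⁶×108×675 = 3.569 mm.
Since the ends are fixed, an axial force P builds up, equal in every segment, with P · Σ Lᵢ/(AᵢEᵢ) = δ_free.
The series flexibility is Σ Lᵢ/(AᵢEᵢ) = 575/(1650×29×10³) + 825/(1600×114×10³) + 675/(800×109×10³) = 2.428×10⁻⁵ mm/N.
P = 3.569 / 2.428×10⁻⁵ = 147000 N = 147 kN, compressive.
σ_{brass} = P / A = 147000 / 800 = 183.7 MPa.

σ ≈ 184 MPa (compressive)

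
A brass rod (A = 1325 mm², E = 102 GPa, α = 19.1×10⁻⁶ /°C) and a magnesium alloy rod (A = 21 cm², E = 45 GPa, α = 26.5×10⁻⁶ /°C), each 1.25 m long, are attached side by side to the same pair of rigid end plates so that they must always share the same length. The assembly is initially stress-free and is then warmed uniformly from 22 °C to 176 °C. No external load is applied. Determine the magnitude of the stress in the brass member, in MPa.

The magnesium alloy has the larger α, so on heating it would change length more than the brass if both were free. The rigid plates force a common final length, so the magnesium alloy is put into compression and the brass into tension, with equal and opposite forces P (no external load).
Compatibility of the two members (thermal + elastic change equal): (α₁ − α₂)ΔT = P·[1/(A₁E₁) + 1/(A₂E₂)].
|α₁ − α₂|·ΔT = 7.4×10⁻⁶ × 154 = 0.00114.
1/(A₁E₁) + 1/(A₂E₂) = 1/(1325×102×10³) + 1/(2100×45×10³) = 1.798×10⁻⁸ N⁻¹.
So P = 0.00114 / 1.798×10⁻⁸ = 63.38 kN.
σ_{brass} = P/A₁ = 63380/1325 = 47.83 MPa, tensile.

σ ≈ 47.8 MPa (tensile)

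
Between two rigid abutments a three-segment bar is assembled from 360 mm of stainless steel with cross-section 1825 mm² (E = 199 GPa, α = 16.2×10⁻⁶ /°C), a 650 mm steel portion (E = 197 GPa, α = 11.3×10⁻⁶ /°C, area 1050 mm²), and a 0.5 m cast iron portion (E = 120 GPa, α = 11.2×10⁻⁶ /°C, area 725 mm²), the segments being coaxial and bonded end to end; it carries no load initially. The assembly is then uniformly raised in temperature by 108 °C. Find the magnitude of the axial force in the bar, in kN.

Free thermal expansion of the whole bar: Σ αᵢΔT Lᵢ = 16.2×10⁻⁶×108×360 + 11.3×10⁻⁶×108×650 + 11.2×10⁻⁶×108×500 = 2.028 mm.
The walls prevent any net length change, so an axial force P (same in every segment) develops. Compatibility: P · Σ Lᵢ/(AᵢEᵢ) = δ_free.
Σ Lᵢ/(AᵢEᵢ) = 360/(1825×199×10³) + 650/(1050×197×10³) + 500/(725×120×10³) = 9.881×10⁻⁶ mm/N.
Hence P = δ_free / Σ(L/AE) = 2.028/9.881×10⁻⁶ = 205.2 kN (compressive).

P ≈ 205 kN (compressive)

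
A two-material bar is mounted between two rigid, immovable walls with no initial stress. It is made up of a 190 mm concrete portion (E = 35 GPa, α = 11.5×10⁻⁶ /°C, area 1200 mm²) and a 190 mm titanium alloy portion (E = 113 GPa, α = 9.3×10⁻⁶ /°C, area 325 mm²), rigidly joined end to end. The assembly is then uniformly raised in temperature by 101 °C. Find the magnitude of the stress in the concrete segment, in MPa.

σ ≈ 34.3 MPa (compressive)

Free thermal expansion of the whole bar: Σ αᵢΔT Lᵢ = 11.5×10⁻⁶×101×190 + 9.3×10⁻⁶×101×190 = 0.3992 mm.
The rigid supports impose zero overall length change; the single axial force P common to all segments must satisfy P Σ Lᵢ/(AᵢEᵢ) = δ_free.
Σ Lᵢ/(AᵢEᵢ) = 190/(1200×35×10³) + 190/(325×113×10³) = 9.697×10⁻⁶ mm/N.
So P = 0.3992 / 9.697×10⁻⁶ = 41.16 kN, compressive.
σ_{concrete} = P / A = 41160 / 1200 = 34.3 MPa.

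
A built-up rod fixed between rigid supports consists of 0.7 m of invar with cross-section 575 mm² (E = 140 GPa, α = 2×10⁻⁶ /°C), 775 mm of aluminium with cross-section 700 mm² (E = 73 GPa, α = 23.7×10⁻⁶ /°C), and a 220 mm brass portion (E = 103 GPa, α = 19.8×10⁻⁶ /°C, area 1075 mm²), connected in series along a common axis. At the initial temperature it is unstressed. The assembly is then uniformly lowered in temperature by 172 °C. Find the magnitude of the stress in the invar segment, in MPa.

If the supports were absent, the total length change would be Σ αᵢΔT Lᵢ = 2×10⁻⁶×172×700 + 23.7×10⁻⁶×172×775 + 19.8×10⁻⁶×172×220 = 4.149 mm.
Since the ends are fixed, an axial force P builds up, equal in every segment, with P · Σ Lᵢ/(AᵢEᵢ) = δ_free.
Σ Lᵢ/(AᵢEᵢ) = 700/(575×140×10³) + 775/(700×73×10³) + 220/(1075×103×10³) = 2.585×10⁻⁵ mm/N.
P = 4.149 / 2.585×10⁻⁵ = 160500 N = 160.5 kN, tensile.
σ_{invar} = P / A = 160500 / 575 = 279.2 MPa.

σ ≈ 279 MPa (tensile)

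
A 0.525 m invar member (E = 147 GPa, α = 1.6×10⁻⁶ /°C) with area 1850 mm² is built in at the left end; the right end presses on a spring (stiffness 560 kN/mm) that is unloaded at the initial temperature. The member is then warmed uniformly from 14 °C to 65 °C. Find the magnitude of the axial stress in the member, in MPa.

σ ≈ 6.23 MPa (compressive)

If the spring were absent the member would lengthen by αΔT L = 1.6×10⁻⁶ × 51 × 525 = 0.04284 mm.
Let P be the compressive force at the spring. The member shortens elastically by PL/(AE) and the spring compresses by P/k; together these equal δ_free.
P [ L/(AE) + 1/k ] = δ_free → P [ 525/(1850×147×10³) + 1/(560×10³) ] = 0.04284.
P = 0.04284 / 3.716×10⁻⁶ = 11530 N.
σ = P/A = 11530/1850 = 6.231 MPa.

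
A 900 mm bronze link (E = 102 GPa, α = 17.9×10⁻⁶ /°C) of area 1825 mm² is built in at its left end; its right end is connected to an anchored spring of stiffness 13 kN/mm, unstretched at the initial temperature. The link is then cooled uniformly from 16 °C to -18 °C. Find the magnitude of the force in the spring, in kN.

The unrestrained thermal change is αΔT L = 17.9×10⁻⁶ × 34 × 900 = 0.5477 mm.
Let P be the tensile force in the spring. The link extends elastically by PL/(AE) and the spring stretches by P/k; together these equal δ_free.
So P = δ_free / [L/(AE) + 1/k] = 0.5477 / [ 900/(1825×102×10³) + 1/(13×10³) ].
P = 0.5477 / 8.176×10⁻⁵ = 6700 N.

P ≈ 6.7 kN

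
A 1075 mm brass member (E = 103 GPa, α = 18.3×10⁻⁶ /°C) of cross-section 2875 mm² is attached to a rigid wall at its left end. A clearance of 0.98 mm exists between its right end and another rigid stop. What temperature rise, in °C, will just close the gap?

Contact occurs when the free expansion equals the gap: αΔT L = 0.98 mm.
So ΔT = g/(αL) = 0.98/(18.3×10⁻⁶ × 1075) = 49.82 °C.

ΔT ≈ 49.8 °C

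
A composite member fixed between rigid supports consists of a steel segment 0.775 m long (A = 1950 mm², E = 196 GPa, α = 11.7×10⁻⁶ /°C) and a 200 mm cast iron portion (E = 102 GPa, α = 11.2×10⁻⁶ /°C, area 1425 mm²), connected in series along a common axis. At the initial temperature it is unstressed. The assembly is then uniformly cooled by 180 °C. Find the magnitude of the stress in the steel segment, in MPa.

σ ≈ 307 MPa (tensile)

If the supports were absent, the total length change would be Σ αᵢΔT Lᵢ = 11.7×10⁻⁶×180×775 + 11.2×10⁻⁶×180×200 = 2.035 mm.
Since the ends are fixed, an axial force P builds up, equal in every segment, with P · Σ Lᵢ/(AᵢEᵢ) = δ_free.
Σ Lᵢ/(AᵢEᵢ) = 775/(1950×196×10³) + 200/(1425×102×10³) = 3.404×10⁻⁶ mm/N.
Hence P = δ_free / Σ(L/AE) = 2.035/3.404×10⁻⁶ = 598 kN (tensile).
σ_{steel} = P / A = 598000 / 1950 = 306.7 MPa.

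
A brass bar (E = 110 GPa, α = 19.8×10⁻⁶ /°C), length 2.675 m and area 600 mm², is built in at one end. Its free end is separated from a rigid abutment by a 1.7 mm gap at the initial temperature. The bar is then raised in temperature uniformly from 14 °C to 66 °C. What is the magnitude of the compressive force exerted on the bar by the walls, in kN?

Free thermal elongation = αΔT L = 19.8×10⁻⁶ × 52 × 2675 = 2.754 mm.
The gap closes (δ_free > 1.7 mm) and the wall then resists a further 2.754 − 1.7 = 1.054 mm of expansion.
So σ = E(δ_free − g)/L = 110×10³ × 1.054/2675 = 43.35 MPa.
P = σA = 43.35 × 600 = 26.01 kN.

P ≈ 26 kN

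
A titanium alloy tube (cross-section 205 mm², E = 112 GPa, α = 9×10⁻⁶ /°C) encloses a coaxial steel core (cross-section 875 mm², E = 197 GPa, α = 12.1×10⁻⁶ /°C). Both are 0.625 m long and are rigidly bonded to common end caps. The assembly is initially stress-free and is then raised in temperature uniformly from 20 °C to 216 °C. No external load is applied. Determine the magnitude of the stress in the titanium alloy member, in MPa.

The steel has the larger α, so on heating it would change length more than the titanium alloy if both were free. The rigid plates force a common final length, so the steel is put into compression and the titanium alloy into tension, with equal and opposite forces P (no external load).
Compatibility of the two members (thermal + elastic change equal): (α₁ − α₂)ΔT = P·[1/(A₁E₁) + 1/(A₂E₂)].
|α₁ − α₂|·ΔT = 3.1×10⁻⁶ × 196 = 0.0006076.
1/(A₁E₁) + 1/(A₂E₂) = 1/(205×112×10³) + 1/(875×197×10³) = 4.936×10⁻⁸ N⁻¹.
So P = 0.0006076 / 4.936×10⁻⁸ = 12.31 kN.
σ_{titanium alloy} = P/A₁ = 12310/205 = 60.05 MPa, tensile.

σ ≈ 60.1 MPa (tensile)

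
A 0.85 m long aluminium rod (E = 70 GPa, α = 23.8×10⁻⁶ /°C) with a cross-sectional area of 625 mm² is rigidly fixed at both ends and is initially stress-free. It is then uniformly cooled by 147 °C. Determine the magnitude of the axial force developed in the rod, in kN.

P ≈ 153 kN (tensile)

The ends cannot move, so σ = EαΔT = 70×10³ × 23.8×10⁻⁶ × 147 = 244.9 MPa.
Then P = σA = 244.9 × 625 mm² = 153.1 kN, tensile.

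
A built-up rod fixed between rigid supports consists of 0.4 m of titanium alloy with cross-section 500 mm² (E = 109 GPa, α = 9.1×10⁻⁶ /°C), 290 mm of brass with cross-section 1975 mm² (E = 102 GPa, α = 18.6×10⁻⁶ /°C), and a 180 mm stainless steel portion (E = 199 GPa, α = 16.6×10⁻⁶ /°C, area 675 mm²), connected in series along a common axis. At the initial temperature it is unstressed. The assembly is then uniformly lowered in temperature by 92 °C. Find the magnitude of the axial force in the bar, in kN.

If the supports were absent, the total length change would be Σ αᵢΔT Lᵢ = 9.1×10⁻⁶×92×400 + 18.6×10⁻⁶×92×290 + 16.6×10⁻⁶×92×180 = 1.106 mm.
The rigid supports impose zero overall length change; the single axial force P common to all segments must satisfy P Σ Lᵢ/(AᵢEᵢ) = δ_free.
Σ Lᵢ/(AᵢEᵢ) = 400/(500×109×10³) + 290/(1975×102×10³) + 180/(675×199×10³) = 1.012×10⁻⁵ mm/N.
So P = 1.106 / 1.012×10⁻⁵ = 109.3 kN, tensile.

P ≈ 109 kN (tensile)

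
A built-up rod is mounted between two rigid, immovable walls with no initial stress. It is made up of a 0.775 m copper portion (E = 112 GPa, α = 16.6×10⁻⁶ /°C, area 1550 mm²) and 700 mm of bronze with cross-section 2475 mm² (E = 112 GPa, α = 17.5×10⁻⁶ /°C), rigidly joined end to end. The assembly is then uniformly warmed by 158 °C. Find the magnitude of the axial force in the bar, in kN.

P ≈ 568 kN (compressive)

Free thermal expansion of the whole bar: Σ αᵢΔT Lᵢ = 16.6×10⁻⁶×158×775 + 17.5×10⁻⁶×158×700 = 3.968 mm.
Since the ends are fixed, an axial force P builds up, equal in every segment, with P · Σ Lᵢ/(AᵢEᵢ) = δ_free.
The series flexibility is Σ Lᵢ/(AᵢEᵢ) = 775/(1550×112×10³) + 700/(2475×112×10³) = 6.99×10⁻⁶ mm/N.
So P = 3.968 / 6.99×10⁻⁶ = 567.7 kN, compressive.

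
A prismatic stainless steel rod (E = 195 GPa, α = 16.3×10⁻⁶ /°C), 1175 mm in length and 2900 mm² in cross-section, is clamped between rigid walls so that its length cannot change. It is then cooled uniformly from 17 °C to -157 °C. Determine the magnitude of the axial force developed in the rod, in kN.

P ≈ 1600 kN (tensile)

Full restraint means ε = 0, so the stress is σ = EαΔT = 195×10³ × 16.3×10⁻⁶ × 174 = 553.1 MPa.
Axial force P = σA = 553.1 × 2900 = 1.604×10⁶ N = 1604 kN, tensile.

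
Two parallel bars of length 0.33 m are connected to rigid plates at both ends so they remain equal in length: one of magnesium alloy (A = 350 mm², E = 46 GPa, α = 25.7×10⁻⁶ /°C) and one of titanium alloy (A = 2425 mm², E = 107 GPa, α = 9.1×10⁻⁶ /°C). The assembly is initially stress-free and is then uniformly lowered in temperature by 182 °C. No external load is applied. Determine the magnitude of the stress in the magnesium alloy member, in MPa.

σ ≈ 131 MPa (tensile)

Both members must finish at the same length. With the larger α, the magnesium alloy tends to over-contract; the plates restrain it, putting the magnesium alloy in tension and the titanium alloy in compression. With no external load the two internal forces are equal and opposite, magnitude P.
Setting the final lengths equal and cancelling L: (α₁ − α₂)ΔT = P/(A₁E₁) + P/(A₂E₂).
|α₁ − α₂|·ΔT = 16.6×10⁻⁶ × 182 = 0.003021.
1/(A₁E₁) + 1/(A₂E₂) = 1/(350×46×10³) + 1/(2425×107×10³) = 6.597×10⁻⁸ N⁻¹.
So P = 0.003021 / 6.597×10⁻⁸ = 45.8 kN.
σ_{magnesium alloy} = P/A₁ = 45800/350 = 130.9 MPa, tensile.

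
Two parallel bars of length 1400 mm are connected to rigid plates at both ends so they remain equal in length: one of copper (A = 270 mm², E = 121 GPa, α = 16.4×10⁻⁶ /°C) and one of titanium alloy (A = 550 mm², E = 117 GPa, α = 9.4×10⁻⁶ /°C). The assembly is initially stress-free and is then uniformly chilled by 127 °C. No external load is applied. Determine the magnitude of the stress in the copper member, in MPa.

The copper has the larger α, so on cooling it would change length more than the titanium alloy if both were free. The rigid plates force a common final length, so the copper is put into tension and the titanium alloy into compression, with equal and opposite forces P (no external load).
Equating the net (thermal + elastic) strains gives |α₁ − α₂|·ΔT = P·[1/(A₁E₁) + 1/(A₂E₂)].
|α₁ − α₂|·ΔT = 7×10⁻⁶ × 127 = 0.000889.
1/(A₁E₁) + 1/(A₂E₂) = 1/(270×121×10³) + 1/(550×117×10³) = 4.615×10⁻⁸ N⁻¹.
So P = 0.000889 / 4.615×10⁻⁸ = 19.26 kN.
σ_{copper} = P/A₁ = 19260/270 = 71.35 MPa, tensile.

σ ≈ 71.3 MPa (tensile)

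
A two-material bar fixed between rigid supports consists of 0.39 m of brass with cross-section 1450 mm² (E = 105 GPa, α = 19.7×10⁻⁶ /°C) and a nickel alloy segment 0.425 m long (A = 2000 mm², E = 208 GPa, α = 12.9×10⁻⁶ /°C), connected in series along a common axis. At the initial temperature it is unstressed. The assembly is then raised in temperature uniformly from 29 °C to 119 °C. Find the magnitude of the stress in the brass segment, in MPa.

With the walls removed the bar would change length by δ_free = Σ αᵢΔT Lᵢ = 19.7×10⁻⁶×90×390 + 12.9×10⁻⁶×90×425 = 1.185 mm.
The rigid supports impose zero overall length change; the single axial force P common to all segments must satisfy P Σ Lᵢ/(AᵢEᵢ) = δ_free.
The series flexibility is Σ Lᵢ/(AᵢEᵢ) = 390/(1450×105×10³) + 425/(2000×208×10³) = 3.583×10⁻⁶ mm/N.
So P = 1.185 / 3.583×10⁻⁶ = 330.7 kN, compressive.
σ_{brass} = P / A = 330700 / 1450 = 228.1 MPa.

σ ≈ 228 MPa (compressive)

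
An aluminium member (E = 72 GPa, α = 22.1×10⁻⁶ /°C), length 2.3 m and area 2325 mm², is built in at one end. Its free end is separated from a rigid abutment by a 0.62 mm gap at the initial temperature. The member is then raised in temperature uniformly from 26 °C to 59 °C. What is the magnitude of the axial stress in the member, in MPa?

If the wall were absent the member would grow by αΔT L = 22.1×10⁻⁶ × 33 × 2300 = 1.677 mm.
The gap closes (δ_free > 0.62 mm) and the wall then resists a further 1.677 − 0.62 = 1.057 mm of expansion.
That suppressed elongation corresponds to σ = E·Δ/L = 72×10³ × 1.057/2300 = 33.1 MPa.

σ ≈ 33.1 MPa (compressive)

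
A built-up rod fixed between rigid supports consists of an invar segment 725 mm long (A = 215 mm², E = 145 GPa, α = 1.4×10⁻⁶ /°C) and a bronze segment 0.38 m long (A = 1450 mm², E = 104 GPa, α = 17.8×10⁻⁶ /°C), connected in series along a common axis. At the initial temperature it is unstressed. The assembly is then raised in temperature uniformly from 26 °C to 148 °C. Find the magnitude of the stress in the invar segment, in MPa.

σ ≈ 171 MPa (compressive)

With the walls removed the bar would change length by δ_free = Σ αᵢΔT Lᵢ = 1.4×10⁻⁶×122×725 + 17.8×10⁻⁶×122×380 = 0.949 mm.
The walls prevent any net length change, so an axial force P (same in every segment) develops. Compatibility: P · Σ Lᵢ/(AᵢEᵢ) = δ_free.
Σ Lᵢ/(AᵢEᵢ) = 725/(215×145×10³) + 380/(1450×104×10³) = 2.578×10⁻⁵ mm/N.
P = 0.949 / 2.578×10⁻⁵ = 36820 N = 36.82 kN, compressive.
σ_{invar} = P / A = 36820 / 215 = 171.3 MPa.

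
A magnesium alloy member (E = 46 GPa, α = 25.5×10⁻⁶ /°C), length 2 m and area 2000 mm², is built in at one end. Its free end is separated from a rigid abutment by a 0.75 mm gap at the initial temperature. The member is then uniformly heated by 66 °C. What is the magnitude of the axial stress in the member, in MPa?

σ ≈ 60.2 MPa (compressive)

If the wall were absent the member would grow by αΔT L = 25.5×10⁻⁶ × 66 × 2000 = 3.366 mm.
After closing the 0.75 mm clearance, 3.366 − 0.75 = 2.616 mm of expansion remains to be suppressed by the wall.
That suppressed elongation corresponds to σ = E·Δ/L = 46×10³ × 2.616/2000 = 60.17 MPa.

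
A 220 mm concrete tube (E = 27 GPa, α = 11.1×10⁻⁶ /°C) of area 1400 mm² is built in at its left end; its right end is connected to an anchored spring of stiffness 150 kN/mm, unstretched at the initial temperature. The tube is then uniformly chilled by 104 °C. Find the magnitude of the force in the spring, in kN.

The unrestrained thermal change is αΔT L = 11.1×10⁻⁶ × 104 × 220 = 0.254 mm.
With a force P in the spring, the elastic change of the tube is PL/(AE) and that of the spring is P/k; compatibility requires their sum to equal δ_free.
P [ L/(AE) + 1/k ] = δ_free → P [ 220/(1400×27×10³) + 1/(150×10³) ] = 0.254.
P = 0.254 / 1.249×10⁻⁵ = 20340 N.

P ≈ 20.3 kN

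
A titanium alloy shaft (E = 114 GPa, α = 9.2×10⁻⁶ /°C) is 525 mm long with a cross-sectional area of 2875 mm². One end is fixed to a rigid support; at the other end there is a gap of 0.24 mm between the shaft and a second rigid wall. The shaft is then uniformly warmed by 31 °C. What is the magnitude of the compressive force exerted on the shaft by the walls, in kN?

P ≈ 0 kN

Unrestrained expansion: δ_free = αΔT L = 9.2×10⁻⁶ × 31 × 525 = 0.1497 mm.
This is smaller than the 0.24 mm clearance, so the shaft expands freely without reaching the stop — the stress is zero.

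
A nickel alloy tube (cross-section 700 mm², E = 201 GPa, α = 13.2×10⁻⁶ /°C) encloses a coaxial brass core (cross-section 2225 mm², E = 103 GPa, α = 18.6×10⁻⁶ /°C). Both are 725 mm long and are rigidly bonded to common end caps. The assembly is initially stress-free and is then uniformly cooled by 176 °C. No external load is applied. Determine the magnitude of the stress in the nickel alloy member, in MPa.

σ ≈ 118 MPa (compressive)

Both members must finish at the same length. With the larger α, the brass tends to over-contract; the plates restrain it, putting the brass in tension and the nickel alloy in compression. With no external load the two internal forces are equal and opposite, magnitude P.
Compatibility of the two members (thermal + elastic change equal): (α₁ − α₂)ΔT = P·[1/(A₁E₁) + 1/(A₂E₂)].
|α₁ − α₂|·ΔT = 5.4×10⁻⁶ × 176 = 0.0009504.
1/(A₁E₁) + 1/(A₂E₂) = 1/(700×201×10³) + 1/(2225×103×10³) = 1.147×10⁻⁸ N⁻¹.
P = 0.0009504 / 1.147×10⁻⁸ = 82850 N = 82.85 kN.
σ_{nickel alloy} = P/A₁ = 82850/700 = 118.4 MPa, compressive.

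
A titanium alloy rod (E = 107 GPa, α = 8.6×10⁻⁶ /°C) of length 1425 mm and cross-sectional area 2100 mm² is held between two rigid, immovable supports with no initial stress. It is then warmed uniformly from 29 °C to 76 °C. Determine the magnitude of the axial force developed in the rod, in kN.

P ≈ 90.8 kN (compressive)

The ends cannot move, so σ = EαΔT = 107×10³ × 8.6×10⁻⁶ × 47 = 43.25 MPa.
P = AEαΔT = 2100 × 107×10³ × 8.6×10⁻⁶ × 47 = 90.82 kN (compressive).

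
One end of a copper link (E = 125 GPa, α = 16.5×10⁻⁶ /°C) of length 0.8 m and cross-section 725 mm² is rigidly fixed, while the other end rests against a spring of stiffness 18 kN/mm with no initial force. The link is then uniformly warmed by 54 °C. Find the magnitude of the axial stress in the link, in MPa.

If the spring were absent the link would lengthen by αΔT L = 16.5×10⁻⁶ × 54 × 800 = 0.7128 mm.
Let P be the compressive force at the spring. The link shortens elastically by PL/(AE) and the spring compresses by P/k; together these equal δ_free.
So P = δ_free / [L/(AE) + 1/k] = 0.7128 / [ 800/(725×125×10³) + 1/(18×10³) ].
P = 0.7128 / 6.438×10⁻⁵ = 11070 N.
σ = P/A = 11070/725 = 15.27 MPa.

σ ≈ 15.3 MPa (compressive)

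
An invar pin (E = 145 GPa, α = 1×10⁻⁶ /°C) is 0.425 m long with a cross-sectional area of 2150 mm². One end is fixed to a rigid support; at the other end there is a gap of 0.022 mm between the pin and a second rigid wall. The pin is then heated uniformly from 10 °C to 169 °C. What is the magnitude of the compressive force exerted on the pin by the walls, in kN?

P ≈ 33.4 kN

Free thermal elongation = αΔT L = 1×10⁻⁶ × 159 × 425 = 0.06757 mm.
After closing the 0.022 mm clearance, 0.06757 − 0.022 = 0.04557 mm of expansion remains to be suppressed by the wall.
So σ = E(δ_free − g)/L = 145×10³ × 0.04557/425 = 15.55 MPa.
P = σA = 15.55 × 2150 = 33.43 kN.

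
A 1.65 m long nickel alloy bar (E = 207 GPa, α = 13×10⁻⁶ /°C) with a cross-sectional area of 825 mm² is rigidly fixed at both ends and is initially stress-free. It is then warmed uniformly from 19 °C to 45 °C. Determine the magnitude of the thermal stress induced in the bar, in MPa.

σ ≈ 70 MPa (compressive)

The supports are rigid, so the total axial strain is zero. The restrained thermal strain is ε = αΔT = 13×10⁻⁶ × 26 = 338×10⁻⁶.
The stress required to suppress this strain is σ = Eε = 207×10³ × 338×10⁻⁶ = 69.97 MPa, compressive since the bar is trying to expand.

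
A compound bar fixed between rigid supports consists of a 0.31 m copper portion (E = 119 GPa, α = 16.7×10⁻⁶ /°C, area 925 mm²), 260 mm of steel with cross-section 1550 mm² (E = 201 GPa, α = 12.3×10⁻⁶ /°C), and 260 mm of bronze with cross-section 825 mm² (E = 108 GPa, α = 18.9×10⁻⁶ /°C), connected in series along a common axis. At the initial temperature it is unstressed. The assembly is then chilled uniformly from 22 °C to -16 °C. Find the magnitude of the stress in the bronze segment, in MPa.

If the supports were absent, the total length change would be Σ αᵢΔT Lᵢ = 16.7×10⁻⁶×38×310 + 12.3×10⁻⁶×38×260 + 18.9×10⁻⁶×38×260 = 0.505 mm.
The walls prevent any net length change, so an axial force P (same in every segment) develops. Compatibility: P · Σ Lᵢ/(AᵢEᵢ) = δ_free.
The series flexibility is Σ Lᵢ/(AᵢEᵢ) = 310/(925×119×10³) + 260/(1550×201×10³) + 260/(825×108×10³) = 6.569×10⁻⁶ mm/N.
P = 0.505 / 6.569×10⁻⁶ = 76880 N = 76.88 kN, tensile.
σ_{bronze} = P / A = 76880 / 825 = 93.18 MPa.

σ ≈ 93.2 MPa (tensile)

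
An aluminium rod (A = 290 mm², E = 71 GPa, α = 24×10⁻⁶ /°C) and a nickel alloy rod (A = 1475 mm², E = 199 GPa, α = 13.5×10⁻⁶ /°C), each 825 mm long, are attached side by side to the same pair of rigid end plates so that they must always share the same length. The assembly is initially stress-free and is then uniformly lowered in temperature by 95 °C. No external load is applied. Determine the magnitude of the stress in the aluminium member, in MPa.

Both members must finish at the same length. With the larger α, the aluminium tends to over-contract; the plates restrain it, putting the aluminium in tension and the nickel alloy in compression. With no external load the two internal forces are equal and opposite, magnitude P.
Setting the final lengths equal and cancelling L: (α₁ − α₂)ΔT = P/(A₁E₁) + P/(A₂E₂).
|α₁ − α₂|·ΔT = 10.5×10⁻⁶ × 95 = 0.0009975.
1/(A₁E₁) + 1/(A₂E₂) = 1/(290×71×10³) + 1/(1475×199×10³) = 5.197×10⁻⁸ N⁻¹.
So P = 0.0009975 / 5.197×10⁻⁸ = 19.19 kN.
σ_{aluminium} = P/A₁ = 19190/290 = 66.18 MPa, tensile.

σ ≈ 66.2 MPa (tensile)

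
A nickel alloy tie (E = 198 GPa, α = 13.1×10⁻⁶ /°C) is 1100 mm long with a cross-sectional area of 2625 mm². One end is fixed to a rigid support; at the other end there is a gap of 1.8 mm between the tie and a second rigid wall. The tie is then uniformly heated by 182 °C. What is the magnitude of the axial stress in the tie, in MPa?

σ ≈ 148 MPa (compressive)

Free thermal elongation = αΔT L = 13.1×10⁻⁶ × 182 × 1100 = 2.623 mm.
After closing the 1.8 mm clearance, 2.623 − 1.8 = 0.8226 mm of expansion remains to be suppressed by the wall.
That suppressed elongation corresponds to σ = E·Δ/L = 198×10³ × 0.8226/1100 = 148.1 MPa.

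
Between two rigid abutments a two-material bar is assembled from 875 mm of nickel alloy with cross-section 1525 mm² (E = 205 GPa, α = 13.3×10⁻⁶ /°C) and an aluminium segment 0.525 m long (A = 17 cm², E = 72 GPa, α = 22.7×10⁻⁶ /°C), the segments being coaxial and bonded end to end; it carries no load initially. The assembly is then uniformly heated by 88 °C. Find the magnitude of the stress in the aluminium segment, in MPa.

With the walls removed the bar would change length by δ_free = Σ αᵢΔT Lᵢ = 13.3×10⁻⁶×88×875 + 22.7×10⁻⁶×88×525 = 2.073 mm.
The walls prevent any net length change, so an axial force P (same in every segment) develops. Compatibility: P · Σ Lᵢ/(AᵢEᵢ) = δ_free.
The series flexibility is Σ Lᵢ/(AᵢEᵢ) = 875/(1525×205×10³) + 525/(1700×72×10³) = 7.088×10⁻⁶ mm/N.
P = 2.073 / 7.088×10⁻⁶ = 292400 N = 292.4 kN, compressive.
σ_{aluminium} = P / A = 292400 / 1700 = 172 MPa.

σ ≈ 172 MPa (compressive)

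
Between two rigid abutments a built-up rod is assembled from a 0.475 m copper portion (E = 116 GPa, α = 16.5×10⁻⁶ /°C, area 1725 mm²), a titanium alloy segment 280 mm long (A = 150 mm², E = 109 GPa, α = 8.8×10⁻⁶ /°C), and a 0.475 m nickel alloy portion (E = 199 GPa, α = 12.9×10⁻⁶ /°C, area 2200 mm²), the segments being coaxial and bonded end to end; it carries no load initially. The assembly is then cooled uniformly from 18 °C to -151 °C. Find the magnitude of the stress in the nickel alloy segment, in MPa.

σ ≈ 61.3 MPa (tensile)

If the supports were absent, the total length change would be Σ αᵢΔT Lᵢ = 16.5×10⁻⁶×169×475 + 8.8×10⁻⁶×169×280 + 12.9×10⁻⁶×169×475 = 2.777 mm.
The walls prevent any net length change, so an axial force P (same in every segment) develops. Compatibility: P · Σ Lᵢ/(AᵢEᵢ) = δ_free.
The series flexibility is Σ Lᵢ/(AᵢEᵢ) = 475/(1725×116×10³) + 280/(150×109×10³) + 475/(2200×199×10³) = 2.058×10⁻⁵ mm/N.
Hence P = δ_free / Σ(L/AE) = 2.777/2.058×10⁻⁵ = 134.9 kN (tensile).
σ_{nickel alloy} = P / A = 134900 / 2200 = 61.31 MPa.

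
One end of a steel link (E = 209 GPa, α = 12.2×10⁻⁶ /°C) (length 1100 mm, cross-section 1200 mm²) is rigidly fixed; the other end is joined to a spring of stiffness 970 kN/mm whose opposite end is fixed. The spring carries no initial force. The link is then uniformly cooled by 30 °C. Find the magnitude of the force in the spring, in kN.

The unrestrained thermal change is αΔT L = 12.2×10⁻⁶ × 30 × 1100 = 0.4026 mm.
Let P be the tensile force in the spring. The link extends elastically by PL/(AE) and the spring stretches by P/k; together these equal δ_free.
So P = δ_free / [L/(AE) + 1/k] = 0.4026 / [ 1100/(1200×209×10³) + 1/(970×10³) ].
P = 0.4026 / 5.417×10⁻⁶ = 74320 N.

P ≈ 74.3 kN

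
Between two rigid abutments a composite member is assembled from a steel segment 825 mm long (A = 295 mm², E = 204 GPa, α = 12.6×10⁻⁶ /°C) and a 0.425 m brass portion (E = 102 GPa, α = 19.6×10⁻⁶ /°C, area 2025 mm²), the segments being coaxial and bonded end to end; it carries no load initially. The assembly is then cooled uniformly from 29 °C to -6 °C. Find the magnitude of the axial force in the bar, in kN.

Free thermal contraction of the whole bar: Σ αᵢΔT Lᵢ = 12.6×10⁻⁶×35×825 + 19.6×10⁻⁶×35×425 = 0.6554 mm.
The walls prevent any net length change, so an axial force P (same in every segment) develops. Compatibility: P · Σ Lᵢ/(AᵢEᵢ) = δ_free.
Σ Lᵢ/(AᵢEᵢ) = 825/(295×204×10³) + 425/(2025×102×10³) = 1.577×10⁻⁵ mm/N.
Hence P = δ_free / Σ(L/AE) = 0.6554/1.577×10⁻⁵ = 41.57 kN (tensile).

P ≈ 41.6 kN (tensile)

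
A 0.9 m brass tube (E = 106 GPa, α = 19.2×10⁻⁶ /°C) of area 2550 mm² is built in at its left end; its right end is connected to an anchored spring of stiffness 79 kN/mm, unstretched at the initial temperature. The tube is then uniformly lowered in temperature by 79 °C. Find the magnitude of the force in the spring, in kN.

P ≈ 85.4 kN

Free thermal contraction: δ_free = αΔT L = 19.2×10⁻⁶ × 79 × 900 = 1.365 mm.
Let P be the tensile force in the spring. The tube extends elastically by PL/(AE) and the spring stretches by P/k; together these equal δ_free.
P [ L/(AE) + 1/k ] = δ_free → P [ 900/(2550×106×10³) + 1/(79×10³) ] = 1.365.
P = 1.365 / 1.599×10⁻⁵ = 85380 N.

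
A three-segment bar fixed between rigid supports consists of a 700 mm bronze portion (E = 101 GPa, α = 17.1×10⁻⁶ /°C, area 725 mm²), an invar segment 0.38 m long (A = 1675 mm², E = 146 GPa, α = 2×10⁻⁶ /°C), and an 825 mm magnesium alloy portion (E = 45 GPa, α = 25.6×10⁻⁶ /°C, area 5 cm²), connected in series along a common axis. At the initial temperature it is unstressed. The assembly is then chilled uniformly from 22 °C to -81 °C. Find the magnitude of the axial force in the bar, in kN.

With the walls removed the bar would change length by δ_free = Σ αᵢΔT Lᵢ = 17.1×10⁻⁶×103×700 + 2×10⁻⁶×103×380 + 25.6×10⁻⁶×103×825 = 3.487 mm.
The rigid supports impose zero overall length change; the single axial force P common to all segments must satisfy P Σ Lᵢ/(AᵢEᵢ) = δ_free.
The series flexibility is Σ Lᵢ/(AᵢEᵢ) = 700/(725×101×10³) + 380/(1675×146×10³) + 825/(500×45×10³) = 4.778×10⁻⁵ mm/N.
So P = 3.487 / 4.778×10⁻⁵ = 72.97 kN, tensile.

P ≈ 73 kN (tensile)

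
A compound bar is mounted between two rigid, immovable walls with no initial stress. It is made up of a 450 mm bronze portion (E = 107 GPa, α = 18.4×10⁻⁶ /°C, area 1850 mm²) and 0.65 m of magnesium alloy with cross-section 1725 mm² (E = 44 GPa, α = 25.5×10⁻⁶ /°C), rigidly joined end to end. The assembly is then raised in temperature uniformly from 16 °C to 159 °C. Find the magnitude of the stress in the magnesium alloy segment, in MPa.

Free thermal expansion of the whole bar: Σ αᵢΔT Lᵢ = 18.4×10⁻⁶×143×450 + 25.5×10⁻⁶×143×650 = 3.554 mm.
The walls prevent any net length change, so an axial force P (same in every segment) develops. Compatibility: P · Σ Lᵢ/(AᵢEᵢ) = δ_free.
Σ Lᵢ/(AᵢEᵢ) = 450/(1850×107×10³) + 650/(1725×44×10³) = 1.084×10⁻⁵ mm/N.
P = 3.554 / 1.084×10⁻⁵ = 328000 N = 328 kN, compressive.
σ_{magnesium alloy} = P / A = 328000 / 1725 = 190.1 MPa.

σ ≈ 190 MPa (compressive)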